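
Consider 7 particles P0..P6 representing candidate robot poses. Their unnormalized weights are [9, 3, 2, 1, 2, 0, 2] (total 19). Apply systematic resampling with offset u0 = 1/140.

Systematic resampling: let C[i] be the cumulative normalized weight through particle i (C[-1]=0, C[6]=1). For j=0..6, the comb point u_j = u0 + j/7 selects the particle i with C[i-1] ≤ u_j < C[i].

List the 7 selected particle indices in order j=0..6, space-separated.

0 0 0 0 1 2 4

C = [9/19, 12/19, 14/19, 15/19, 17/19, 17/19, 1]
j=0: u_0=1/140 ∈ [0, 9/19) → index 0
j=1: u_1=3/20 ∈ [0, 9/19) → index 0
j=2: u_2=41/140 ∈ [0, 9/19) → index 0
j=3: u_3=61/140 ∈ [0, 9/19) → index 0
j=4: u_4=81/140 ∈ [9/19, 12/19) → index 1
j=5: u_5=101/140 ∈ [12/19, 14/19) → index 2
j=6: u_6=121/140 ∈ [15/19, 17/19) → index 4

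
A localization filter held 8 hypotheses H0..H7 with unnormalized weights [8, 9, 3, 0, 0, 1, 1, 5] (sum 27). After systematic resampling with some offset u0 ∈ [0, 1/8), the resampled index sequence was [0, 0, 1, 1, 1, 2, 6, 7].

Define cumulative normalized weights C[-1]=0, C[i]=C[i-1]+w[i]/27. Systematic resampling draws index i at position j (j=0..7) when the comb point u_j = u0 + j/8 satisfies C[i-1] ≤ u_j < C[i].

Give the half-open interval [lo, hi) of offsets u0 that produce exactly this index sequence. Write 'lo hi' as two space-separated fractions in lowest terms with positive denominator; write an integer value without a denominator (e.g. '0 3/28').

C = [8/27, 17/27, 20/27, 20/27, 20/27, 7/9, 22/27, 1]
j=0 picked index 0: u0 ∈ [0, 8/27)
j=1 picked index 0: u0 ∈ [-1/8, 37/216)
j=2 picked index 1: u0 ∈ [5/108, 41/108)
j=3 picked index 1: u0 ∈ [-17/216, 55/216)
j=4 picked index 1: u0 ∈ [-11/54, 7/54)
j=5 picked index 2: u0 ∈ [1/216, 25/216)
j=6 picked index 6: u0 ∈ [1/36, 7/108)
j=7 picked index 7: u0 ∈ [-13/216, 1/8)
intersection: [5/108, 7/108)

5/108 7/108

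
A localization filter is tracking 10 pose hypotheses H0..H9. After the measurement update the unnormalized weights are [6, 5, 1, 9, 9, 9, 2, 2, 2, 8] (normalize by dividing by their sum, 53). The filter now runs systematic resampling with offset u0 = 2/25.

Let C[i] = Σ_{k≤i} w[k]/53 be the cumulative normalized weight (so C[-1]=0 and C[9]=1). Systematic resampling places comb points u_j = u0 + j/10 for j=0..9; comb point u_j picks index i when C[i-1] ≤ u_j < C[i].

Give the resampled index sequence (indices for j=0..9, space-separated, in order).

0 1 3 3 4 5 5 7 9 9

C = [6/53, 11/53, 12/53, 21/53, 30/53, 39/53, 41/53, 43/53, 45/53, 1]
j=0: u_0=2/25 ∈ [0, 6/53) → index 0
j=1: u_1=9/50 ∈ [6/53, 11/53) → index 1
j=2: u_2=7/25 ∈ [12/53, 21/53) → index 3
j=3: u_3=19/50 ∈ [12/53, 21/53) → index 3
j=4: u_4=12/25 ∈ [21/53, 30/53) → index 4
j=5: u_5=29/50 ∈ [30/53, 39/53) → index 5
j=6: u_6=17/25 ∈ [30/53, 39/53) → index 5
j=7: u_7=39/50 ∈ [41/53, 43/53) → index 7
j=8: u_8=22/25 ∈ [45/53, 1) → index 9
j=9: u_9=49/50 ∈ [45/53, 1) → index 9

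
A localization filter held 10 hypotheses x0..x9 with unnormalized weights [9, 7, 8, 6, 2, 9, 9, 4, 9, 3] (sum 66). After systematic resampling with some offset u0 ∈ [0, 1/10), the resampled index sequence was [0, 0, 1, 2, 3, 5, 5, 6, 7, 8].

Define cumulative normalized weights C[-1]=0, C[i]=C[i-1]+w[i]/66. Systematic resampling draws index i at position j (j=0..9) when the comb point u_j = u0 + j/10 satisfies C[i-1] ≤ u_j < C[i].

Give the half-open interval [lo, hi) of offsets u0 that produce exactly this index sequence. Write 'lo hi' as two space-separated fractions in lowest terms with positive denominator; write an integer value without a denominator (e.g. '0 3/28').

0 1/55

C = [3/22, 8/33, 4/11, 5/11, 16/33, 41/66, 25/33, 9/11, 21/22, 1]
j=0 picked index 0: u0 ∈ [0, 3/22)
j=1 picked index 0: u0 ∈ [-1/10, 2/55)
j=2 picked index 1: u0 ∈ [-7/110, 7/165)
j=3 picked index 2: u0 ∈ [-19/330, 7/110)
j=4 picked index 3: u0 ∈ [-2/55, 3/55)
j=5 picked index 5: u0 ∈ [-1/66, 4/33)
j=6 picked index 5: u0 ∈ [-19/165, 7/330)
j=7 picked index 6: u0 ∈ [-13/165, 19/330)
j=8 picked index 7: u0 ∈ [-7/165, 1/55)
j=9 picked index 8: u0 ∈ [-9/110, 3/55)
intersection: [0, 1/55)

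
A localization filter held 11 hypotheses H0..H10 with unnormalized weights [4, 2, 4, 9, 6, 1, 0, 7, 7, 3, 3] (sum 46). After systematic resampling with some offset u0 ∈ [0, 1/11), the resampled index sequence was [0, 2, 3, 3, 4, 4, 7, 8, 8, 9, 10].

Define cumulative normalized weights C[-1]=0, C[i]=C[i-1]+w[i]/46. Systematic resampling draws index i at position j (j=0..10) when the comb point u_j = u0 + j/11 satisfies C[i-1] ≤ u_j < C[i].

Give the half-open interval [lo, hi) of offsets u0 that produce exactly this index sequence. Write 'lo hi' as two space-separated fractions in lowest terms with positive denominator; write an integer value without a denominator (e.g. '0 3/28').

C = [2/23, 3/23, 5/23, 19/46, 25/46, 13/23, 13/23, 33/46, 20/23, 43/46, 1]
j=0 picked index 0: u0 ∈ [0, 2/23)
j=1 picked index 2: u0 ∈ [10/253, 32/253)
j=2 picked index 3: u0 ∈ [9/253, 117/506)
j=3 picked index 3: u0 ∈ [-14/253, 71/506)
j=4 picked index 4: u0 ∈ [25/506, 91/506)
j=5 picked index 4: u0 ∈ [-21/506, 45/506)
j=6 picked index 7: u0 ∈ [5/253, 87/506)
j=7 picked index 8: u0 ∈ [41/506, 59/253)
j=8 picked index 8: u0 ∈ [-5/506, 36/253)
j=9 picked index 9: u0 ∈ [13/253, 59/506)
j=10 picked index 10: u0 ∈ [13/506, 1/11)
intersection: [41/506, 2/23)

41/506 2/23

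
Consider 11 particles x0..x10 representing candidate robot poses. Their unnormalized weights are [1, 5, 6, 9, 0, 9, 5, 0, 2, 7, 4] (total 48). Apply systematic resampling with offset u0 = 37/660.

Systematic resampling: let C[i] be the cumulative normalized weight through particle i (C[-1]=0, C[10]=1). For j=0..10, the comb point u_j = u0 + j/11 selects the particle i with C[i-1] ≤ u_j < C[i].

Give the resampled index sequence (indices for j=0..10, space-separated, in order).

C = [1/48, 1/8, 1/4, 7/16, 7/16, 5/8, 35/48, 35/48, 37/48, 11/12, 1]
j=0: u_0=37/660 ∈ [1/48, 1/8) → index 1
j=1: u_1=97/660 ∈ [1/8, 1/4) → index 2
j=2: u_2=157/660 ∈ [1/8, 1/4) → index 2
j=3: u_3=217/660 ∈ [1/4, 7/16) → index 3
j=4: u_4=277/660 ∈ [1/4, 7/16) → index 3
j=5: u_5=337/660 ∈ [7/16, 5/8) → index 5
j=6: u_6=397/660 ∈ [7/16, 5/8) → index 5
j=7: u_7=457/660 ∈ [5/8, 35/48) → index 6
j=8: u_8=47/60 ∈ [37/48, 11/12) → index 9
j=9: u_9=577/660 ∈ [37/48, 11/12) → index 9
j=10: u_10=637/660 ∈ [11/12, 1) → index 10

1 2 2 3 3 5 5 6 9 9 10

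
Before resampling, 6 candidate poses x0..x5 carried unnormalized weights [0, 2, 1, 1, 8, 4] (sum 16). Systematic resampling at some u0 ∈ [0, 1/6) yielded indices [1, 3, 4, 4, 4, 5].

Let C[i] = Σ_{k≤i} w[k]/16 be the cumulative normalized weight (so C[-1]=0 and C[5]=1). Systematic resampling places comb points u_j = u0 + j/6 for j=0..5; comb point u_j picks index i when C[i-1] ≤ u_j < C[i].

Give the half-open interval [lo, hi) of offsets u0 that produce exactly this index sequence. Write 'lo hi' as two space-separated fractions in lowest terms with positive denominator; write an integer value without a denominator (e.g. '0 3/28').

1/48 1/12

C = [0, 1/8, 3/16, 1/4, 3/4, 1]
j=0 picked index 1: u0 ∈ [0, 1/8)
j=1 picked index 3: u0 ∈ [1/48, 1/12)
j=2 picked index 4: u0 ∈ [-1/12, 5/12)
j=3 picked index 4: u0 ∈ [-1/4, 1/4)
j=4 picked index 4: u0 ∈ [-5/12, 1/12)
j=5 picked index 5: u0 ∈ [-1/12, 1/6)
intersection: [1/48, 1/12)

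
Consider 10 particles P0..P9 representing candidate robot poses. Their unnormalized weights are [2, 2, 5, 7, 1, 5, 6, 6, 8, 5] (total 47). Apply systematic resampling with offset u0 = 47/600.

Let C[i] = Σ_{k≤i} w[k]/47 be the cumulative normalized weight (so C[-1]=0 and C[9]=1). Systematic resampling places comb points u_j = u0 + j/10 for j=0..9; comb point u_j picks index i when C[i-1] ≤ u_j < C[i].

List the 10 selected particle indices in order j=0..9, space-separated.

C = [2/47, 4/47, 9/47, 16/47, 17/47, 22/47, 28/47, 34/47, 42/47, 1]
j=0: u_0=47/600 ∈ [2/47, 4/47) → index 1
j=1: u_1=107/600 ∈ [4/47, 9/47) → index 2
j=2: u_2=167/600 ∈ [9/47, 16/47) → index 3
j=3: u_3=227/600 ∈ [17/47, 22/47) → index 5
j=4: u_4=287/600 ∈ [22/47, 28/47) → index 6
j=5: u_5=347/600 ∈ [22/47, 28/47) → index 6
j=6: u_6=407/600 ∈ [28/47, 34/47) → index 7
j=7: u_7=467/600 ∈ [34/47, 42/47) → index 8
j=8: u_8=527/600 ∈ [34/47, 42/47) → index 8
j=9: u_9=587/600 ∈ [42/47, 1) → index 9

1 2 3 5 6 6 7 8 8 9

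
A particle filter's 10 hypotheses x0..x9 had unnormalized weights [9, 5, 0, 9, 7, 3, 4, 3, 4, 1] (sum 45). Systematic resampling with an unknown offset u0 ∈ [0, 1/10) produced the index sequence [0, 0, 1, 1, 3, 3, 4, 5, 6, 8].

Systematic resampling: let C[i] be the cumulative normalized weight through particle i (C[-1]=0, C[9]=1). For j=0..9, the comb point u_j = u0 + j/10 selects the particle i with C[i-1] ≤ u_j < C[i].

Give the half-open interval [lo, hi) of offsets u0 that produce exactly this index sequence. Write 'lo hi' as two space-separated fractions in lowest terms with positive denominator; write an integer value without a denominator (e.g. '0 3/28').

C = [1/5, 14/45, 14/45, 23/45, 2/3, 11/15, 37/45, 8/9, 44/45, 1]
j=0 picked index 0: u0 ∈ [0, 1/5)
j=1 picked index 0: u0 ∈ [-1/10, 1/10)
j=2 picked index 1: u0 ∈ [0, 1/9)
j=3 picked index 1: u0 ∈ [-1/10, 1/90)
j=4 picked index 3: u0 ∈ [-4/45, 1/9)
j=5 picked index 3: u0 ∈ [-17/90, 1/90)
j=6 picked index 4: u0 ∈ [-4/45, 1/15)
j=7 picked index 5: u0 ∈ [-1/30, 1/30)
j=8 picked index 6: u0 ∈ [-1/15, 1/45)
j=9 picked index 8: u0 ∈ [-1/90, 7/90)
intersection: [0, 1/90)

0 1/90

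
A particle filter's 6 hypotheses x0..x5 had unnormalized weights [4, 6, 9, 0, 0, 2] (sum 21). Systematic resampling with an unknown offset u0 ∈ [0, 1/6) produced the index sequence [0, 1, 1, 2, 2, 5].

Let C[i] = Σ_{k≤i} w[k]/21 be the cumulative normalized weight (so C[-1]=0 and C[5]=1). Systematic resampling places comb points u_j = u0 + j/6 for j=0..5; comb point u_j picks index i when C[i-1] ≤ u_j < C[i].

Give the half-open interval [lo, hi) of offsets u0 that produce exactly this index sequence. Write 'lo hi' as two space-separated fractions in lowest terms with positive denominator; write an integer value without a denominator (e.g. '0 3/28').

1/14 1/7

C = [4/21, 10/21, 19/21, 19/21, 19/21, 1]
j=0 picked index 0: u0 ∈ [0, 4/21)
j=1 picked index 1: u0 ∈ [1/42, 13/42)
j=2 picked index 1: u0 ∈ [-1/7, 1/7)
j=3 picked index 2: u0 ∈ [-1/42, 17/42)
j=4 picked index 2: u0 ∈ [-4/21, 5/21)
j=5 picked index 5: u0 ∈ [1/14, 1/6)
intersection: [1/14, 1/7)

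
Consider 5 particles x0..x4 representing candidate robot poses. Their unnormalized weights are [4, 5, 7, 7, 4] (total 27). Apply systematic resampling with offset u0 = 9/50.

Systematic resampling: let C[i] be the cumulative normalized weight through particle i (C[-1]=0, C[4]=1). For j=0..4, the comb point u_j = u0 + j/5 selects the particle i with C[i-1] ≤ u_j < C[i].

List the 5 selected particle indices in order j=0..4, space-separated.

1 2 2 3 4

C = [4/27, 1/3, 16/27, 23/27, 1]
j=0: u_0=9/50 ∈ [4/27, 1/3) → index 1
j=1: u_1=19/50 ∈ [1/3, 16/27) → index 2
j=2: u_2=29/50 ∈ [1/3, 16/27) → index 2
j=3: u_3=39/50 ∈ [16/27, 23/27) → index 3
j=4: u_4=49/50 ∈ [23/27, 1) → index 4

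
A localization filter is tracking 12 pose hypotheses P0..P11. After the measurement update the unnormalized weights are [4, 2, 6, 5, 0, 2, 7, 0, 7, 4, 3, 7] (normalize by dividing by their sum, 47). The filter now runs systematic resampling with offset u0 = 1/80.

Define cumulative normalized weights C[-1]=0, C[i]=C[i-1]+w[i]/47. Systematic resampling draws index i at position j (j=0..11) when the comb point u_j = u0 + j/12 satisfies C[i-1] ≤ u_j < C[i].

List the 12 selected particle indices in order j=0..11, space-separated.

0 1 2 3 3 6 6 8 8 9 10 11

C = [4/47, 6/47, 12/47, 17/47, 17/47, 19/47, 26/47, 26/47, 33/47, 37/47, 40/47, 1]
j=0: u_0=1/80 ∈ [0, 4/47) → index 0
j=1: u_1=23/240 ∈ [4/47, 6/47) → index 1
j=2: u_2=43/240 ∈ [6/47, 12/47) → index 2
j=3: u_3=21/80 ∈ [12/47, 17/47) → index 3
j=4: u_4=83/240 ∈ [12/47, 17/47) → index 3
j=5: u_5=103/240 ∈ [19/47, 26/47) → index 6
j=6: u_6=41/80 ∈ [19/47, 26/47) → index 6
j=7: u_7=143/240 ∈ [26/47, 33/47) → index 8
j=8: u_8=163/240 ∈ [26/47, 33/47) → index 8
j=9: u_9=61/80 ∈ [33/47, 37/47) → index 9
j=10: u_10=203/240 ∈ [37/47, 40/47) → index 10
j=11: u_11=223/240 ∈ [40/47, 1) → index 11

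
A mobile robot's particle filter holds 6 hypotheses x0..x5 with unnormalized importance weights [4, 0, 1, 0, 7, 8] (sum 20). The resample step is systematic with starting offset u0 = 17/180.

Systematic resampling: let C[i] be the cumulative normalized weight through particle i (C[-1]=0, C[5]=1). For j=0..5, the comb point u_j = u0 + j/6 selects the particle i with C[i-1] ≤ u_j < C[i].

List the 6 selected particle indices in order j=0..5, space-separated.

0 4 4 4 5 5

C = [1/5, 1/5, 1/4, 1/4, 3/5, 1]
j=0: u_0=17/180 ∈ [0, 1/5) → index 0
j=1: u_1=47/180 ∈ [1/4, 3/5) → index 4
j=2: u_2=77/180 ∈ [1/4, 3/5) → index 4
j=3: u_3=107/180 ∈ [1/4, 3/5) → index 4
j=4: u_4=137/180 ∈ [3/5, 1) → index 5
j=5: u_5=167/180 ∈ [3/5, 1) → index 5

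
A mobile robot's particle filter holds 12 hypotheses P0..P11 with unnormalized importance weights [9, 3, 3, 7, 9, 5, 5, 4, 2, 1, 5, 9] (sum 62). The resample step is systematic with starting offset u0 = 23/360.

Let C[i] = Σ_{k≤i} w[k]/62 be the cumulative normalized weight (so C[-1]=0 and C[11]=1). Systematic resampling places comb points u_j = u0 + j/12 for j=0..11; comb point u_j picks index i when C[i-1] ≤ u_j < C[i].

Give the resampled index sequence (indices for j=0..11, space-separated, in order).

C = [9/62, 6/31, 15/62, 11/31, 1/2, 18/31, 41/62, 45/62, 47/62, 24/31, 53/62, 1]
j=0: u_0=23/360 ∈ [0, 9/62) → index 0
j=1: u_1=53/360 ∈ [9/62, 6/31) → index 1
j=2: u_2=83/360 ∈ [6/31, 15/62) → index 2
j=3: u_3=113/360 ∈ [15/62, 11/31) → index 3
j=4: u_4=143/360 ∈ [11/31, 1/2) → index 4
j=5: u_5=173/360 ∈ [11/31, 1/2) → index 4
j=6: u_6=203/360 ∈ [1/2, 18/31) → index 5
j=7: u_7=233/360 ∈ [18/31, 41/62) → index 6
j=8: u_8=263/360 ∈ [45/62, 47/62) → index 8
j=9: u_9=293/360 ∈ [24/31, 53/62) → index 10
j=10: u_10=323/360 ∈ [53/62, 1) → index 11
j=11: u_11=353/360 ∈ [53/62, 1) → index 11

0 1 2 3 4 4 5 6 8 10 11 11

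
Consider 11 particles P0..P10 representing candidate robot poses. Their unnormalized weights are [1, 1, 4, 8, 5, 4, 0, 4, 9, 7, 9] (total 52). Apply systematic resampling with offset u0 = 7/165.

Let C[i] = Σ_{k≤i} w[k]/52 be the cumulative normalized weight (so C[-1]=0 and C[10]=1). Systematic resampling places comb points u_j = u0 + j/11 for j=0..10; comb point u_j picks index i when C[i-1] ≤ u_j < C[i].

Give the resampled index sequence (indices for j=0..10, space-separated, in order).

C = [1/52, 1/26, 3/26, 7/26, 19/52, 23/52, 23/52, 27/52, 9/13, 43/52, 1]
j=0: u_0=7/165 ∈ [1/26, 3/26) → index 2
j=1: u_1=2/15 ∈ [3/26, 7/26) → index 3
j=2: u_2=37/165 ∈ [3/26, 7/26) → index 3
j=3: u_3=52/165 ∈ [7/26, 19/52) → index 4
j=4: u_4=67/165 ∈ [19/52, 23/52) → index 5
j=5: u_5=82/165 ∈ [23/52, 27/52) → index 7
j=6: u_6=97/165 ∈ [27/52, 9/13) → index 8
j=7: u_7=112/165 ∈ [27/52, 9/13) → index 8
j=8: u_8=127/165 ∈ [9/13, 43/52) → index 9
j=9: u_9=142/165 ∈ [43/52, 1) → index 10
j=10: u_10=157/165 ∈ [43/52, 1) → index 10

2 3 3 4 5 7 8 8 9 10 10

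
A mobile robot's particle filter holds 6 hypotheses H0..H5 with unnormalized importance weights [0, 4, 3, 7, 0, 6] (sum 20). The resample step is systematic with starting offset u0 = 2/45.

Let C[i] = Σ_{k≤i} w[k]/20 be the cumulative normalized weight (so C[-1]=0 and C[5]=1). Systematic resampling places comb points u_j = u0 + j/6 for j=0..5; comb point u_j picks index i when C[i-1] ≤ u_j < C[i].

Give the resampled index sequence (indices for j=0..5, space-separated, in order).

C = [0, 1/5, 7/20, 7/10, 7/10, 1]
j=0: u_0=2/45 ∈ [0, 1/5) → index 1
j=1: u_1=19/90 ∈ [1/5, 7/20) → index 2
j=2: u_2=17/45 ∈ [7/20, 7/10) → index 3
j=3: u_3=49/90 ∈ [7/20, 7/10) → index 3
j=4: u_4=32/45 ∈ [7/10, 1) → index 5
j=5: u_5=79/90 ∈ [7/10, 1) → index 5

1 2 3 3 5 5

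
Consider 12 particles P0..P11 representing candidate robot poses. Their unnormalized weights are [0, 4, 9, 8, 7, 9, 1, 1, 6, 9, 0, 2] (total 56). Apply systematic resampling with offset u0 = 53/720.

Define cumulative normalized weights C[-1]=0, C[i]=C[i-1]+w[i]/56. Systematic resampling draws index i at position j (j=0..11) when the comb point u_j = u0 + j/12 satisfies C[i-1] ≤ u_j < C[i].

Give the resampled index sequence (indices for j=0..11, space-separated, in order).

C = [0, 1/14, 13/56, 3/8, 1/2, 37/56, 19/28, 39/56, 45/56, 27/28, 27/28, 1]
j=0: u_0=53/720 ∈ [1/14, 13/56) → index 2
j=1: u_1=113/720 ∈ [1/14, 13/56) → index 2
j=2: u_2=173/720 ∈ [13/56, 3/8) → index 3
j=3: u_3=233/720 ∈ [13/56, 3/8) → index 3
j=4: u_4=293/720 ∈ [3/8, 1/2) → index 4
j=5: u_5=353/720 ∈ [3/8, 1/2) → index 4
j=6: u_6=413/720 ∈ [1/2, 37/56) → index 5
j=7: u_7=473/720 ∈ [1/2, 37/56) → index 5
j=8: u_8=533/720 ∈ [39/56, 45/56) → index 8
j=9: u_9=593/720 ∈ [45/56, 27/28) → index 9
j=10: u_10=653/720 ∈ [45/56, 27/28) → index 9
j=11: u_11=713/720 ∈ [27/28, 1) → index 11

2 2 3 3 4 4 5 5 8 9 9 11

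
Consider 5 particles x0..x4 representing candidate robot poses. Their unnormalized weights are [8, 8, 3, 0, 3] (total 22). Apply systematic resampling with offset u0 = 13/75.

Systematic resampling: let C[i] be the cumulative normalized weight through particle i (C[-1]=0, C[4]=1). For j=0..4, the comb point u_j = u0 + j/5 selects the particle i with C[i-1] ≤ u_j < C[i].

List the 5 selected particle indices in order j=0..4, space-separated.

C = [4/11, 8/11, 19/22, 19/22, 1]
j=0: u_0=13/75 ∈ [0, 4/11) → index 0
j=1: u_1=28/75 ∈ [4/11, 8/11) → index 1
j=2: u_2=43/75 ∈ [4/11, 8/11) → index 1
j=3: u_3=58/75 ∈ [8/11, 19/22) → index 2
j=4: u_4=73/75 ∈ [19/22, 1) → index 4

0 1 1 2 4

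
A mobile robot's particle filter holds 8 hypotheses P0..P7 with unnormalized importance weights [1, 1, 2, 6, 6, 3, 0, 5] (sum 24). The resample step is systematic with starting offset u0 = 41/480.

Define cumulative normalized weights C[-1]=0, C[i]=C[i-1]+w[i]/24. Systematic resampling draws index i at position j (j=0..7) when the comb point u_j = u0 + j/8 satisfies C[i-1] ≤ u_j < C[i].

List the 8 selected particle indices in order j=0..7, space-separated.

C = [1/24, 1/12, 1/6, 5/12, 2/3, 19/24, 19/24, 1]
j=0: u_0=41/480 ∈ [1/12, 1/6) → index 2
j=1: u_1=101/480 ∈ [1/6, 5/12) → index 3
j=2: u_2=161/480 ∈ [1/6, 5/12) → index 3
j=3: u_3=221/480 ∈ [5/12, 2/3) → index 4
j=4: u_4=281/480 ∈ [5/12, 2/3) → index 4
j=5: u_5=341/480 ∈ [2/3, 19/24) → index 5
j=6: u_6=401/480 ∈ [19/24, 1) → index 7
j=7: u_7=461/480 ∈ [19/24, 1) → index 7

2 3 3 4 4 5 7 7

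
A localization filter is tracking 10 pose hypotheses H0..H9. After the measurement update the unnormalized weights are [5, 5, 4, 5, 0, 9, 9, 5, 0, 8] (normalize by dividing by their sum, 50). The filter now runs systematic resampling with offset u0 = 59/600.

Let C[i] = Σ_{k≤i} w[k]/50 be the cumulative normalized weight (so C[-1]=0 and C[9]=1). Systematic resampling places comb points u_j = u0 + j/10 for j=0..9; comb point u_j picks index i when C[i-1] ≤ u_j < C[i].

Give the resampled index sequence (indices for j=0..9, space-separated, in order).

C = [1/10, 1/5, 7/25, 19/50, 19/50, 14/25, 37/50, 21/25, 21/25, 1]
j=0: u_0=59/600 ∈ [0, 1/10) → index 0
j=1: u_1=119/600 ∈ [1/10, 1/5) → index 1
j=2: u_2=179/600 ∈ [7/25, 19/50) → index 3
j=3: u_3=239/600 ∈ [19/50, 14/25) → index 5
j=4: u_4=299/600 ∈ [19/50, 14/25) → index 5
j=5: u_5=359/600 ∈ [14/25, 37/50) → index 6
j=6: u_6=419/600 ∈ [14/25, 37/50) → index 6
j=7: u_7=479/600 ∈ [37/50, 21/25) → index 7
j=8: u_8=539/600 ∈ [21/25, 1) → index 9
j=9: u_9=599/600 ∈ [21/25, 1) → index 9

0 1 3 5 5 6 6 7 9 9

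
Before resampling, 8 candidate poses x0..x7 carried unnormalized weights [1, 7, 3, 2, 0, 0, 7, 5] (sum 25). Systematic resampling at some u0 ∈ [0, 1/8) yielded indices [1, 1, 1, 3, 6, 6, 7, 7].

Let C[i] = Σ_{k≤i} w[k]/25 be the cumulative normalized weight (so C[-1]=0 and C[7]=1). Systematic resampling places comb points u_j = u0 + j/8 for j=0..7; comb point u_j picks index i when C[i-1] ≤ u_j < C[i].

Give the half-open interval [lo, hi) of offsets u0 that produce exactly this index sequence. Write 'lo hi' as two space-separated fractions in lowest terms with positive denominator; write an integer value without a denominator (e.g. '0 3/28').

13/200 7/100

C = [1/25, 8/25, 11/25, 13/25, 13/25, 13/25, 4/5, 1]
j=0 picked index 1: u0 ∈ [1/25, 8/25)
j=1 picked index 1: u0 ∈ [-17/200, 39/200)
j=2 picked index 1: u0 ∈ [-21/100, 7/100)
j=3 picked index 3: u0 ∈ [13/200, 29/200)
j=4 picked index 6: u0 ∈ [1/50, 3/10)
j=5 picked index 6: u0 ∈ [-21/200, 7/40)
j=6 picked index 7: u0 ∈ [1/20, 1/4)
j=7 picked index 7: u0 ∈ [-3/40, 1/8)
intersection: [13/200, 7/100)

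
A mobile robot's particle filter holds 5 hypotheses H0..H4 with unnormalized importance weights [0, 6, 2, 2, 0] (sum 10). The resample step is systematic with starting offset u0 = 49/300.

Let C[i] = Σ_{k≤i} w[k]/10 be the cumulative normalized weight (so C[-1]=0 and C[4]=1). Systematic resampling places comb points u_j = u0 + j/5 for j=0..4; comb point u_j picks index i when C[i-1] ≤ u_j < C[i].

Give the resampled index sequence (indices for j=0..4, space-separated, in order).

1 1 1 2 3

C = [0, 3/5, 4/5, 1, 1]
j=0: u_0=49/300 ∈ [0, 3/5) → index 1
j=1: u_1=109/300 ∈ [0, 3/5) → index 1
j=2: u_2=169/300 ∈ [0, 3/5) → index 1
j=3: u_3=229/300 ∈ [3/5, 4/5) → index 2
j=4: u_4=289/300 ∈ [4/5, 1) → index 3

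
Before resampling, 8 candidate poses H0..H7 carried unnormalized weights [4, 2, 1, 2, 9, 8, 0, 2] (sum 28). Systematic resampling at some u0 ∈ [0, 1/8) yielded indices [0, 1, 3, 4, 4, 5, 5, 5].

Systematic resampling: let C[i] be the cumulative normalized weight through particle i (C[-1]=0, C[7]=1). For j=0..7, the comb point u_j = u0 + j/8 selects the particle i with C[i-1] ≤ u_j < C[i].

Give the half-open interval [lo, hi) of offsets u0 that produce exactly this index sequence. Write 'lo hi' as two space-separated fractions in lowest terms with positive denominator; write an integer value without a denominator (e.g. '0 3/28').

C = [1/7, 3/14, 1/4, 9/28, 9/14, 13/14, 13/14, 1]
j=0 picked index 0: u0 ∈ [0, 1/7)
j=1 picked index 1: u0 ∈ [1/56, 5/56)
j=2 picked index 3: u0 ∈ [0, 1/14)
j=3 picked index 4: u0 ∈ [-3/56, 15/56)
j=4 picked index 4: u0 ∈ [-5/28, 1/7)
j=5 picked index 5: u0 ∈ [1/56, 17/56)
j=6 picked index 5: u0 ∈ [-3/28, 5/28)
j=7 picked index 5: u0 ∈ [-13/56, 3/56)
intersection: [1/56, 3/56)

1/56 3/56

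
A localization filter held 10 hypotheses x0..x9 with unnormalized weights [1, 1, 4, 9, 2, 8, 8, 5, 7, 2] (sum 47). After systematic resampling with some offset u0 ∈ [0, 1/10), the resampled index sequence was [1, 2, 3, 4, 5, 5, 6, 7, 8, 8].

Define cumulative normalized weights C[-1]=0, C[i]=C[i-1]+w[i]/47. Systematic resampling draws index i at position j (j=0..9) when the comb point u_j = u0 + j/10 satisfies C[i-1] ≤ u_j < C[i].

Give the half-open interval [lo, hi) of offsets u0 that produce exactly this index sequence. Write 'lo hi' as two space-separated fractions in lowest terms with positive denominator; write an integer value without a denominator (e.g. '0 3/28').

C = [1/47, 2/47, 6/47, 15/47, 17/47, 25/47, 33/47, 38/47, 45/47, 1]
j=0 picked index 1: u0 ∈ [1/47, 2/47)
j=1 picked index 2: u0 ∈ [-27/470, 13/470)
j=2 picked index 3: u0 ∈ [-17/235, 28/235)
j=3 picked index 4: u0 ∈ [9/470, 29/470)
j=4 picked index 5: u0 ∈ [-9/235, 31/235)
j=5 picked index 5: u0 ∈ [-13/94, 3/94)
j=6 picked index 6: u0 ∈ [-16/235, 24/235)
j=7 picked index 7: u0 ∈ [1/470, 51/470)
j=8 picked index 8: u0 ∈ [2/235, 37/235)
j=9 picked index 8: u0 ∈ [-43/470, 27/470)
intersection: [1/47, 13/470)

1/47 13/470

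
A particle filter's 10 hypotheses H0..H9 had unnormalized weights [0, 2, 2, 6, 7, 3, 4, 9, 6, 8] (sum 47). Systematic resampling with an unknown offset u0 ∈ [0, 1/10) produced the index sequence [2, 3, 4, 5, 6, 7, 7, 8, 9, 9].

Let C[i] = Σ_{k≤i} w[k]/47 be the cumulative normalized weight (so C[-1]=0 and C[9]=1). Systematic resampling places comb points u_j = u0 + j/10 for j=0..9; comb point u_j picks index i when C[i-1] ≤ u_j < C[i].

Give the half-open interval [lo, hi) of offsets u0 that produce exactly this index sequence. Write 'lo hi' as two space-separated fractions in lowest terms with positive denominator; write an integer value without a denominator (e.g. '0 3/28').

29/470 4/47

C = [0, 2/47, 4/47, 10/47, 17/47, 20/47, 24/47, 33/47, 39/47, 1]
j=0 picked index 2: u0 ∈ [2/47, 4/47)
j=1 picked index 3: u0 ∈ [-7/470, 53/470)
j=2 picked index 4: u0 ∈ [3/235, 38/235)
j=3 picked index 5: u0 ∈ [29/470, 59/470)
j=4 picked index 6: u0 ∈ [6/235, 26/235)
j=5 picked index 7: u0 ∈ [1/94, 19/94)
j=6 picked index 7: u0 ∈ [-21/235, 24/235)
j=7 picked index 8: u0 ∈ [1/470, 61/470)
j=8 picked index 9: u0 ∈ [7/235, 1/5)
j=9 picked index 9: u0 ∈ [-33/470, 1/10)
intersection: [29/470, 4/47)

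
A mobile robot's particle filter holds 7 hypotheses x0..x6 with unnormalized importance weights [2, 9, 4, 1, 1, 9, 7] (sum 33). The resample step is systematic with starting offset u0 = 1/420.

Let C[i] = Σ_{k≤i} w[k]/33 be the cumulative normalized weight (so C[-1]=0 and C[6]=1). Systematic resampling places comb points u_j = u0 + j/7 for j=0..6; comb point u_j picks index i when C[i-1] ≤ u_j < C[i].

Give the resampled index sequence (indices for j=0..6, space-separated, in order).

C = [2/33, 1/3, 5/11, 16/33, 17/33, 26/33, 1]
j=0: u_0=1/420 ∈ [0, 2/33) → index 0
j=1: u_1=61/420 ∈ [2/33, 1/3) → index 1
j=2: u_2=121/420 ∈ [2/33, 1/3) → index 1
j=3: u_3=181/420 ∈ [1/3, 5/11) → index 2
j=4: u_4=241/420 ∈ [17/33, 26/33) → index 5
j=5: u_5=43/60 ∈ [17/33, 26/33) → index 5
j=6: u_6=361/420 ∈ [26/33, 1) → index 6

0 1 1 2 5 5 6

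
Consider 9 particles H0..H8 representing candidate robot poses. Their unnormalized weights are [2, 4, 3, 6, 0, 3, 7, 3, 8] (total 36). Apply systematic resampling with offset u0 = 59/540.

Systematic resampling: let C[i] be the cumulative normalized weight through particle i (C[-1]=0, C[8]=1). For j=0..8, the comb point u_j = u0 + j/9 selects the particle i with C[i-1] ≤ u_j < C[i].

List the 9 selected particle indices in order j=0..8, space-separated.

C = [1/18, 1/6, 1/4, 5/12, 5/12, 1/2, 25/36, 7/9, 1]
j=0: u_0=59/540 ∈ [1/18, 1/6) → index 1
j=1: u_1=119/540 ∈ [1/6, 1/4) → index 2
j=2: u_2=179/540 ∈ [1/4, 5/12) → index 3
j=3: u_3=239/540 ∈ [5/12, 1/2) → index 5
j=4: u_4=299/540 ∈ [1/2, 25/36) → index 6
j=5: u_5=359/540 ∈ [1/2, 25/36) → index 6
j=6: u_6=419/540 ∈ [25/36, 7/9) → index 7
j=7: u_7=479/540 ∈ [7/9, 1) → index 8
j=8: u_8=539/540 ∈ [7/9, 1) → index 8

1 2 3 5 6 6 7 8 8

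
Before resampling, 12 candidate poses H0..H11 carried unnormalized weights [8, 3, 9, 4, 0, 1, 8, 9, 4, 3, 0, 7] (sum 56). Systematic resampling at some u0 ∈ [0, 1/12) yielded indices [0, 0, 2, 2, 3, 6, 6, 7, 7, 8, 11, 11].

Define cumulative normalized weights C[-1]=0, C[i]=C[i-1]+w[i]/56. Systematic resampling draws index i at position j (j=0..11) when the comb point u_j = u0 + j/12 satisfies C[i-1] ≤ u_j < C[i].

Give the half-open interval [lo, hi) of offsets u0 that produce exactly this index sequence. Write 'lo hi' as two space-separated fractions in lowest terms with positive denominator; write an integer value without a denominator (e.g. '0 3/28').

1/24 5/84

C = [1/7, 11/56, 5/14, 3/7, 3/7, 25/56, 33/56, 3/4, 23/28, 7/8, 7/8, 1]
j=0 picked index 0: u0 ∈ [0, 1/7)
j=1 picked index 0: u0 ∈ [-1/12, 5/84)
j=2 picked index 2: u0 ∈ [5/168, 4/21)
j=3 picked index 2: u0 ∈ [-3/56, 3/28)
j=4 picked index 3: u0 ∈ [1/42, 2/21)
j=5 picked index 6: u0 ∈ [5/168, 29/168)
j=6 picked index 6: u0 ∈ [-3/56, 5/56)
j=7 picked index 7: u0 ∈ [1/168, 1/6)
j=8 picked index 7: u0 ∈ [-13/168, 1/12)
j=9 picked index 8: u0 ∈ [0, 1/14)
j=10 picked index 11: u0 ∈ [1/24, 1/6)
j=11 picked index 11: u0 ∈ [-1/24, 1/12)
intersection: [1/24, 5/84)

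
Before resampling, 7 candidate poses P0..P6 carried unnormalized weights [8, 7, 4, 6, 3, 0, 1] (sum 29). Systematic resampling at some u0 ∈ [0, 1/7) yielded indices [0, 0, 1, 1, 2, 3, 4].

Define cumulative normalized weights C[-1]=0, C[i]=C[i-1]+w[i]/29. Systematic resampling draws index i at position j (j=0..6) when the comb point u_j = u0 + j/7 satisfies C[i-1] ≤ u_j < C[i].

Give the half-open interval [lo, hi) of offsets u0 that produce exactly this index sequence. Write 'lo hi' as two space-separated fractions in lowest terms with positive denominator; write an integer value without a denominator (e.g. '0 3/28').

1/203 17/203

C = [8/29, 15/29, 19/29, 25/29, 28/29, 28/29, 1]
j=0 picked index 0: u0 ∈ [0, 8/29)
j=1 picked index 0: u0 ∈ [-1/7, 27/203)
j=2 picked index 1: u0 ∈ [-2/203, 47/203)
j=3 picked index 1: u0 ∈ [-31/203, 18/203)
j=4 picked index 2: u0 ∈ [-11/203, 17/203)
j=5 picked index 3: u0 ∈ [-12/203, 30/203)
j=6 picked index 4: u0 ∈ [1/203, 22/203)
intersection: [1/203, 17/203)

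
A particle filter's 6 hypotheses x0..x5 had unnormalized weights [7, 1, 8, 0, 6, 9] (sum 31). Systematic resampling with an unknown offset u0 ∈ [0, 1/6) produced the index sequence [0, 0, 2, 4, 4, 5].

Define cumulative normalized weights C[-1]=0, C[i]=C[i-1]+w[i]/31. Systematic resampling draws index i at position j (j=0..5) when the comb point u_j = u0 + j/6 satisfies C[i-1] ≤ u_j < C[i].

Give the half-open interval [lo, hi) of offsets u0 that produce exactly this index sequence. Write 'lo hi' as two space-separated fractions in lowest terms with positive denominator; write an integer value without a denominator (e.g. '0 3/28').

1/62 4/93

C = [7/31, 8/31, 16/31, 16/31, 22/31, 1]
j=0 picked index 0: u0 ∈ [0, 7/31)
j=1 picked index 0: u0 ∈ [-1/6, 11/186)
j=2 picked index 2: u0 ∈ [-7/93, 17/93)
j=3 picked index 4: u0 ∈ [1/62, 13/62)
j=4 picked index 4: u0 ∈ [-14/93, 4/93)
j=5 picked index 5: u0 ∈ [-23/186, 1/6)
intersection: [1/62, 4/93)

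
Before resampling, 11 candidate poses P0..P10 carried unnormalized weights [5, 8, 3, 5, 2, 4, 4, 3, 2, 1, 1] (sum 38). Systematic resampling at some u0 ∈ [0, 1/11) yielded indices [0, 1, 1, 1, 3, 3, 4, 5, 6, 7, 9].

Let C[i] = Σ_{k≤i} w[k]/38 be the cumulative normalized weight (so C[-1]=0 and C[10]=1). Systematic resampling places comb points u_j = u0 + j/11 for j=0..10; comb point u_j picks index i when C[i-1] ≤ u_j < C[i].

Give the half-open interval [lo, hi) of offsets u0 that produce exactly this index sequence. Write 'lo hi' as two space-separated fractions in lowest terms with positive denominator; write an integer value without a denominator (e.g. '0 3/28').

C = [5/38, 13/38, 8/19, 21/38, 23/38, 27/38, 31/38, 17/19, 18/19, 37/38, 1]
j=0 picked index 0: u0 ∈ [0, 5/38)
j=1 picked index 1: u0 ∈ [17/418, 105/418)
j=2 picked index 1: u0 ∈ [-21/418, 67/418)
j=3 picked index 1: u0 ∈ [-59/418, 29/418)
j=4 picked index 3: u0 ∈ [12/209, 79/418)
j=5 picked index 3: u0 ∈ [-7/209, 41/418)
j=6 picked index 4: u0 ∈ [3/418, 25/418)
j=7 picked index 5: u0 ∈ [-13/418, 31/418)
j=8 picked index 6: u0 ∈ [-7/418, 37/418)
j=9 picked index 7: u0 ∈ [-1/418, 16/209)
j=10 picked index 9: u0 ∈ [8/209, 27/418)
intersection: [12/209, 25/418)

12/209 25/418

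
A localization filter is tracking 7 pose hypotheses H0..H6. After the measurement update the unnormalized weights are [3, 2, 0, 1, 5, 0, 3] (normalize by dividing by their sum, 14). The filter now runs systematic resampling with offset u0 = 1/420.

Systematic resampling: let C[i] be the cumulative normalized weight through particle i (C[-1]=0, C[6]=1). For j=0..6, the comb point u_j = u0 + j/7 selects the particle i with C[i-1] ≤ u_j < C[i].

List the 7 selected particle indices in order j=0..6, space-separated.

C = [3/14, 5/14, 5/14, 3/7, 11/14, 11/14, 1]
j=0: u_0=1/420 ∈ [0, 3/14) → index 0
j=1: u_1=61/420 ∈ [0, 3/14) → index 0
j=2: u_2=121/420 ∈ [3/14, 5/14) → index 1
j=3: u_3=181/420 ∈ [3/7, 11/14) → index 4
j=4: u_4=241/420 ∈ [3/7, 11/14) → index 4
j=5: u_5=43/60 ∈ [3/7, 11/14) → index 4
j=6: u_6=361/420 ∈ [11/14, 1) → index 6

0 0 1 4 4 4 6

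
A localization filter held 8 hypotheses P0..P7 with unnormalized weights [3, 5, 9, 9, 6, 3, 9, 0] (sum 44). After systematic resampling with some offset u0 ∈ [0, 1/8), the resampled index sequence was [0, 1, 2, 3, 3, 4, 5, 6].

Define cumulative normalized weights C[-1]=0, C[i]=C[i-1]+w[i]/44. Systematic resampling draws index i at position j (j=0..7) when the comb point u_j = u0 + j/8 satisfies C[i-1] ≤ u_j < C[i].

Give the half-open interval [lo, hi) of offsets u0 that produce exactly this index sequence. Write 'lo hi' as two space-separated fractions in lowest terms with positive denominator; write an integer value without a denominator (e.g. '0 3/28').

C = [3/44, 2/11, 17/44, 13/22, 8/11, 35/44, 1, 1]
j=0 picked index 0: u0 ∈ [0, 3/44)
j=1 picked index 1: u0 ∈ [-5/88, 5/88)
j=2 picked index 2: u0 ∈ [-3/44, 3/22)
j=3 picked index 3: u0 ∈ [1/88, 19/88)
j=4 picked index 3: u0 ∈ [-5/44, 1/11)
j=5 picked index 4: u0 ∈ [-3/88, 9/88)
j=6 picked index 5: u0 ∈ [-1/44, 1/22)
j=7 picked index 6: u0 ∈ [-7/88, 1/8)
intersection: [1/88, 1/22)

1/88 1/22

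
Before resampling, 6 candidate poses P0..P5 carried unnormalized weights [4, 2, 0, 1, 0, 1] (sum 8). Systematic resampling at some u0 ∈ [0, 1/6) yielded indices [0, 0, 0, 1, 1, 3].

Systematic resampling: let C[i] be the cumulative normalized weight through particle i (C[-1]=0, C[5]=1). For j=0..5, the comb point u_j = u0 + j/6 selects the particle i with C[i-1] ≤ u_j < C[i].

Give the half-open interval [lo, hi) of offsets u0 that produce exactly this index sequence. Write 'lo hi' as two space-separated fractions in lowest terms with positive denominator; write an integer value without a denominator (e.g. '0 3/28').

0 1/24

C = [1/2, 3/4, 3/4, 7/8, 7/8, 1]
j=0 picked index 0: u0 ∈ [0, 1/2)
j=1 picked index 0: u0 ∈ [-1/6, 1/3)
j=2 picked index 0: u0 ∈ [-1/3, 1/6)
j=3 picked index 1: u0 ∈ [0, 1/4)
j=4 picked index 1: u0 ∈ [-1/6, 1/12)
j=5 picked index 3: u0 ∈ [-1/12, 1/24)
intersection: [0, 1/24)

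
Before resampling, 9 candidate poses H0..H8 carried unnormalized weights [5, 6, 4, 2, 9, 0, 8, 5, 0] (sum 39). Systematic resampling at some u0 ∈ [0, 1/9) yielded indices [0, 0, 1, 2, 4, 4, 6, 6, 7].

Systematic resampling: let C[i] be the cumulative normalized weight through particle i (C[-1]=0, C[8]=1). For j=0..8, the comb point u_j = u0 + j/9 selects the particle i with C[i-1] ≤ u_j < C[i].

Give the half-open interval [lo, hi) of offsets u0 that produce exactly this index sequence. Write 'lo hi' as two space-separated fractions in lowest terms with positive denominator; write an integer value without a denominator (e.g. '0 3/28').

C = [5/39, 11/39, 5/13, 17/39, 2/3, 2/3, 34/39, 1, 1]
j=0 picked index 0: u0 ∈ [0, 5/39)
j=1 picked index 0: u0 ∈ [-1/9, 2/117)
j=2 picked index 1: u0 ∈ [-11/117, 7/117)
j=3 picked index 2: u0 ∈ [-2/39, 2/39)
j=4 picked index 4: u0 ∈ [-1/117, 2/9)
j=5 picked index 4: u0 ∈ [-14/117, 1/9)
j=6 picked index 6: u0 ∈ [0, 8/39)
j=7 picked index 6: u0 ∈ [-1/9, 11/117)
j=8 picked index 7: u0 ∈ [-2/117, 1/9)
intersection: [0, 2/117)

0 2/117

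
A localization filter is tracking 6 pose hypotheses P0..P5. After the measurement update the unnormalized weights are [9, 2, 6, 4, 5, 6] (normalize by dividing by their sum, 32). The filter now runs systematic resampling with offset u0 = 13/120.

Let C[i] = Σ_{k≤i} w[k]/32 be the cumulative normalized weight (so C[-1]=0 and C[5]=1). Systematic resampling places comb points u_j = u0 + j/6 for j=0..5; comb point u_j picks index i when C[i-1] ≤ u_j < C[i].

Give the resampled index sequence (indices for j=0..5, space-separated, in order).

C = [9/32, 11/32, 17/32, 21/32, 13/16, 1]
j=0: u_0=13/120 ∈ [0, 9/32) → index 0
j=1: u_1=11/40 ∈ [0, 9/32) → index 0
j=2: u_2=53/120 ∈ [11/32, 17/32) → index 2
j=3: u_3=73/120 ∈ [17/32, 21/32) → index 3
j=4: u_4=31/40 ∈ [21/32, 13/16) → index 4
j=5: u_5=113/120 ∈ [13/16, 1) → index 5

0 0 2 3 4 5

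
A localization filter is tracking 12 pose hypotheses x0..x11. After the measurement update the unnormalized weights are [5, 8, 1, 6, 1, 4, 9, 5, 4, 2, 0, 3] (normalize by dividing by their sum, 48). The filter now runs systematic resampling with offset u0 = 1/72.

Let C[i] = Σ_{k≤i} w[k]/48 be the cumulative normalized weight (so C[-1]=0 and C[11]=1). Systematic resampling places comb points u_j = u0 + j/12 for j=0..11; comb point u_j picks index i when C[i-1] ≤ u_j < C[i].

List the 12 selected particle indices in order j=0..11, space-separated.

C = [5/48, 13/48, 7/24, 5/12, 7/16, 25/48, 17/24, 13/16, 43/48, 15/16, 15/16, 1]
j=0: u_0=1/72 ∈ [0, 5/48) → index 0
j=1: u_1=7/72 ∈ [0, 5/48) → index 0
j=2: u_2=13/72 ∈ [5/48, 13/48) → index 1
j=3: u_3=19/72 ∈ [5/48, 13/48) → index 1
j=4: u_4=25/72 ∈ [7/24, 5/12) → index 3
j=5: u_5=31/72 ∈ [5/12, 7/16) → index 4
j=6: u_6=37/72 ∈ [7/16, 25/48) → index 5
j=7: u_7=43/72 ∈ [25/48, 17/24) → index 6
j=8: u_8=49/72 ∈ [25/48, 17/24) → index 6
j=9: u_9=55/72 ∈ [17/24, 13/16) → index 7
j=10: u_10=61/72 ∈ [13/16, 43/48) → index 8
j=11: u_11=67/72 ∈ [43/48, 15/16) → index 9

0 0 1 1 3 4 5 6 6 7 8 9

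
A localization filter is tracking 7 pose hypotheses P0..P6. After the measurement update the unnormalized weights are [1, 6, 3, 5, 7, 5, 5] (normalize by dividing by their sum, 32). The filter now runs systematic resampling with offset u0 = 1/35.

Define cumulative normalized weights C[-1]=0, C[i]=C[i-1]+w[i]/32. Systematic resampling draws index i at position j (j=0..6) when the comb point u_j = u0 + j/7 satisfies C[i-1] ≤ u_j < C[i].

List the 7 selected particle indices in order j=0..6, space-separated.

C = [1/32, 7/32, 5/16, 15/32, 11/16, 27/32, 1]
j=0: u_0=1/35 ∈ [0, 1/32) → index 0
j=1: u_1=6/35 ∈ [1/32, 7/32) → index 1
j=2: u_2=11/35 ∈ [5/16, 15/32) → index 3
j=3: u_3=16/35 ∈ [5/16, 15/32) → index 3
j=4: u_4=3/5 ∈ [15/32, 11/16) → index 4
j=5: u_5=26/35 ∈ [11/16, 27/32) → index 5
j=6: u_6=31/35 ∈ [27/32, 1) → index 6

0 1 3 3 4 5 6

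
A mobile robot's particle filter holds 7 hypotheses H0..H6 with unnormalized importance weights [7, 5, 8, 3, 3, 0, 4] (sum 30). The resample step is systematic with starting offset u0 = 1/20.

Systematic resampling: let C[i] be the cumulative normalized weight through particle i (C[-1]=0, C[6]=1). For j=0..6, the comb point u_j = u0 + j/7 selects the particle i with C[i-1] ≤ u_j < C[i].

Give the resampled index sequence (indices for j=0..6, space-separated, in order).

0 0 1 2 2 3 6

C = [7/30, 2/5, 2/3, 23/30, 13/15, 13/15, 1]
j=0: u_0=1/20 ∈ [0, 7/30) → index 0
j=1: u_1=27/140 ∈ [0, 7/30) → index 0
j=2: u_2=47/140 ∈ [7/30, 2/5) → index 1
j=3: u_3=67/140 ∈ [2/5, 2/3) → index 2
j=4: u_4=87/140 ∈ [2/5, 2/3) → index 2
j=5: u_5=107/140 ∈ [2/3, 23/30) → index 3
j=6: u_6=127/140 ∈ [13/15, 1) → index 6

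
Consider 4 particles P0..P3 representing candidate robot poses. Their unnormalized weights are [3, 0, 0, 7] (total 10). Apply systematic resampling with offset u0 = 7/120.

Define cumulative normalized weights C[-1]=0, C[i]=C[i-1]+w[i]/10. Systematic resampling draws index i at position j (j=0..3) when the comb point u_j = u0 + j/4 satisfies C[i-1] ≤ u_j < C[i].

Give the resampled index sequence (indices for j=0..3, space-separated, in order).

0 3 3 3

C = [3/10, 3/10, 3/10, 1]
j=0: u_0=7/120 ∈ [0, 3/10) → index 0
j=1: u_1=37/120 ∈ [3/10, 1) → index 3
j=2: u_2=67/120 ∈ [3/10, 1) → index 3
j=3: u_3=97/120 ∈ [3/10, 1) → index 3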